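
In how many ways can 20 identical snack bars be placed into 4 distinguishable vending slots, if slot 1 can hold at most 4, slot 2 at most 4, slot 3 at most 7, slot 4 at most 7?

10

Ignoring the caps, the number of non-negative solutions to x_1+…+x_4 = 20 is C(23,3) = 1771.
Subtract solutions that violate a single cap (substitute x_i' = x_i − (cap_i+1)): x_1 ≥ 5 gives C(18,3) = 816; x_2 ≥ 5 gives C(18,3) = 816; x_3 ≥ 8 gives C(15,3) = 455; x_4 ≥ 8 gives C(15,3) = 455. Together 2542.
Add back pairs where two caps are both exceeded: 286 + 120 + 120 + 120 + 120 + 35 = 801.
Subtract triples: 10 + 10 + 0 + 0 = 20.
By inclusion–exclusion the count is 1771 − 2542 + 801 − 20 = 10.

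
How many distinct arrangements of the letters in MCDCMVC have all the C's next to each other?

Treat the 3 copies of C as a single block. The multiset to arrange is then {CCC, D, M, M, V}, 5 items in all.
That gives (5)!/(2!) = 60 arrangements.

60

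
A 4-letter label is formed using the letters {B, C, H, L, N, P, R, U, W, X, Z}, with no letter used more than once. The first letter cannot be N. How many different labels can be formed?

The first letter has 11−1 = 10 choices (anything except N).
The remaining 3 letters are filled from the other 10 symbols without repetition: 10 × 9 × 8 = 720.
Total: 10 × 720 = 7200.

7200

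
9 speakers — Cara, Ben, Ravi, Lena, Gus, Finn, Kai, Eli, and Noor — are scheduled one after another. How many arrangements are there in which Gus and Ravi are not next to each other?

Of the 9! = 362880 arrangements, those with Gus and Ravi adjacent number 2 × 8! = 80640 (treat the pair as a block with 2 internal orders).
Complementary counting: 362880 − 80640 = 282240.

282240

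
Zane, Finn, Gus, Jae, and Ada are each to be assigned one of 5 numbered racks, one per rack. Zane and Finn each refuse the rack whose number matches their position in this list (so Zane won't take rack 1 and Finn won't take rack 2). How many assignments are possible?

Let Aᵢ (for i ∈ {1, 2}) be the placements that put person i in their forbidden rack. Any j of these fix j positions, leaving (5−j)! ways to fill the rest, and there are C(2,j) ways to pick which j.
By inclusion–exclusion, the number of valid placements is Σ_{j=0}^{2} (−1)^j C(2,j)·(5−j)!.
Computing: 120 − 48 + 6 = 78.

78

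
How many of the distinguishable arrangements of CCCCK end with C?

4

Fix C in the last position and arrange the remaining 4 letters.
Those 4 letters have C appearing 3 times, giving (4)!/(3!) = 4.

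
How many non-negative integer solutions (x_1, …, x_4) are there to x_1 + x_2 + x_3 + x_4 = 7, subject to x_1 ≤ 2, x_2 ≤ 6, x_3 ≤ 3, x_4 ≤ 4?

55

Ignoring the caps, the number of non-negative solutions to x_1+…+x_4 = 7 is C(10,3) = 120.
Subtract solutions that violate a single cap (substitute x_i' = x_i − (cap_i+1)): x_1 ≥ 3 gives C(7,3) = 35; x_2 ≥ 7 gives C(3,3) = 1; x_3 ≥ 4 gives C(6,3) = 20; x_4 ≥ 5 gives C(5,3) = 10. Together 66.
Add back pairs where two caps are both exceeded: 0 + 1 + 0 + 0 + 0 + 0 = 1.
By inclusion–exclusion the count is 120 − 66 + 1 = 55.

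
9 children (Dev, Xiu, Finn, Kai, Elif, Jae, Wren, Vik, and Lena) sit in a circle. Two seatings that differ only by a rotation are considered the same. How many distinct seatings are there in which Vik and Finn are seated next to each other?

Glue Vik and Finn into a block (2 internal orders). Seating 8 units around a circle gives (7)! arrangements.
So 2 × (7)! = 2 × 5040 = 10080.

10080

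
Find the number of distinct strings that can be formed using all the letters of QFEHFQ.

Letter multiplicities in QFEHFQ: E×1, F×2, H×1, Q×2.
So there are 6! / (2!·2!) = 180 distinguishable arrangements.

180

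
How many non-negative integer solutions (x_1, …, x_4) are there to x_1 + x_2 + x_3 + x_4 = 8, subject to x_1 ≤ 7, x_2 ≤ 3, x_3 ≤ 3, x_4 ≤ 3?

Ignoring the caps, the number of non-negative solutions to x_1+…+x_4 = 8 is C(11,3) = 165.
Subtract solutions that violate a single cap (substitute x_i' = x_i − (cap_i+1)): x_1 ≥ 8 gives C(3,3) = 1; x_2 ≥ 4 gives C(7,3) = 35; x_3 ≥ 4 gives C(7,3) = 35; x_4 ≥ 4 gives C(7,3) = 35. Together 106.
Add back pairs where two caps are both exceeded: 0 + 0 + 0 + 1 + 1 + 1 = 3.
By inclusion–exclusion the count is 165 − 106 + 3 = 62.

62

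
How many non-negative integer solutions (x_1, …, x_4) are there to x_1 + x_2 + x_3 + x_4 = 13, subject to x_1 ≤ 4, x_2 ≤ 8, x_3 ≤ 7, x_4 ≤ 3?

125

Ignoring the caps, the number of non-negative solutions to x_1+…+x_4 = 13 is C(16,3) = 560.
Subtract solutions that violate a single cap (substitute x_i' = x_i − (cap_i+1)): x_1 ≥ 5 gives C(11,3) = 165; x_2 ≥ 9 gives C(7,3) = 35; x_3 ≥ 8 gives C(8,3) = 56; x_4 ≥ 4 gives C(12,3) = 220. Together 476.
Add back pairs where two caps are both exceeded: 0 + 1 + 35 + 0 + 1 + 4 = 41.
By inclusion–exclusion the count is 560 − 476 + 41 = 125.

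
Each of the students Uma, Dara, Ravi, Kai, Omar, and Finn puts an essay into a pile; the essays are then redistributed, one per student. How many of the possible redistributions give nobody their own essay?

Count assignments avoiding every fixed point. For any j of the 6 students fixed to their own essay, the other 6−j can be arranged in (6−j)! ways.
By inclusion–exclusion this is Σ_{j=0}^{6} (−1)^j C(6,j)·(6−j)!.
Computing: 720 − 720 + 360 − 120 + 30 − 6 + 1 = 265.

265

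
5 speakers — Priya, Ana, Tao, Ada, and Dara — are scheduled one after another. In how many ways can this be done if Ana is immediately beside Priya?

48

Place the 3 others and the Ana-Priya pair as 4 objects in a line; the pair has 2 internal arrangements.
So the count is 2·(4)! = 48.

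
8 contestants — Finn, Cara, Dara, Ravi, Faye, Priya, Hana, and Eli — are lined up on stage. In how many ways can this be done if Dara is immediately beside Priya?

Treat {Dara, Priya} as a single unit. There are 7 units to order, and the pair itself can be ordered 2 ways.
That gives 2 × 7! = 2 × 5040 = 10080.

10080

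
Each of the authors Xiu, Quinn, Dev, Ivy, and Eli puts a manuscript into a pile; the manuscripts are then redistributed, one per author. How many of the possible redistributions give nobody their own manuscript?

Count assignments avoiding every fixed point. For any j of the 5 authors fixed to their own manuscript, the other 5−j can be arranged in (5−j)! ways.
By inclusion–exclusion this is Σ_{j=0}^{5} (−1)^j C(5,j)·(5−j)!.
Computing: 120 − 120 + 60 − 20 + 5 − 1 = 44.

44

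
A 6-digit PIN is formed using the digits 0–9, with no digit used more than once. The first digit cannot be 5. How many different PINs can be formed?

136080

The first digit has 10−1 = 9 choices (anything except 5).
The remaining 5 digits are filled from the other 9 symbols without repetition: 9 × 8 × 7 × 6 × 5 = 15120.
Total: 9 × 15120 = 136080.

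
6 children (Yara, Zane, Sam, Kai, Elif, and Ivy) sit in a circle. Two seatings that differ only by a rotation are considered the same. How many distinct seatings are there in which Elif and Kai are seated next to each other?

48

Glue Elif and Kai into a block (2 internal orders). Seating 5 units around a circle gives (4)! arrangements.
So 2 × (4)! = 2 × 24 = 48.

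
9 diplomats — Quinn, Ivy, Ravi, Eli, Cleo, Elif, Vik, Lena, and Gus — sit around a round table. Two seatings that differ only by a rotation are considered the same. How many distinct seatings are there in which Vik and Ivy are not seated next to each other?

30240

All circular seatings of 9 people number (8)! = 40320.
Those with Vik next to Ivy: fuse the pair into one unit and seat 8 units around a circle — 2·(7)! = 10080.
Subtracting, 40320 − 10080 = 30240.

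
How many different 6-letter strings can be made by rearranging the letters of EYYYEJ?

60

The 6 letters of EYYYEJ have repeats: E appearing twice and Y appearing 3 times.
The number of distinct arrangements is 6!/(3!·2!) = 720/12 = 60.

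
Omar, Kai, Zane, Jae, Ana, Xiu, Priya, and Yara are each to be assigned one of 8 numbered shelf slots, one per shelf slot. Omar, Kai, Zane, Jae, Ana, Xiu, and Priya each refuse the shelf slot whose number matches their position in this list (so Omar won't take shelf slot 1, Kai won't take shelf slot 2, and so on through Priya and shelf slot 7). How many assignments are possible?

Let Aᵢ (for 1 ≤ i ≤ 7) be the placements that put person i in their forbidden shelf slot. Any j of these fix j positions, leaving (8−j)! ways to fill the rest, and there are C(7,j) ways to pick which j.
By inclusion–exclusion, the number of valid placements is Σ_{j=0}^{7} (−1)^j C(7,j)·(8−j)!.
Computing: 40320 − 35280 + 15120 − 4200 + 840 − 126 + 14 − 1 = 16687.

16687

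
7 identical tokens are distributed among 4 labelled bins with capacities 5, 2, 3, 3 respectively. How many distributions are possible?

43

Without the upper bounds there are C(10,3) = 120 ways to split 7 among 4 bins.
Subtract solutions that violate a single cap (substitute x_i' = x_i − (cap_i+1)): x_1 ≥ 6 gives C(4,3) = 4; x_2 ≥ 3 gives C(7,3) = 35; x_3 ≥ 4 gives C(6,3) = 20; x_4 ≥ 4 gives C(6,3) = 20. Together 79.
Add back pairs where two caps are both exceeded: 0 + 0 + 0 + 1 + 1 + 0 = 2.
By inclusion–exclusion the count is 120 − 79 + 2 = 43.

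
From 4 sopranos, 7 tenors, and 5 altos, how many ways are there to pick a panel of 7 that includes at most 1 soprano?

Split by how many sopranos are chosen (0 through 1).
Sum: C(4,0)·C(12,7) + C(4,1)·C(12,6) = 792 + 3696 = 4488.

4488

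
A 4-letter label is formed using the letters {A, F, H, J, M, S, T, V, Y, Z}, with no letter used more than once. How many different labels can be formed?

With no repetition, fill the 4 letters in order: 10 choices, then 9, down to 7.
That product is 10 × 9 × 8 × 7 = 5040.

5040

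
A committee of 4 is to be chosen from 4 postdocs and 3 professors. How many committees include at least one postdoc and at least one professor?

34

With no constraint there are C(7,4) = 35 possible selections.
Subtract selections that omit an entire group: no postdocs → C(3,4) = 0; no professors → C(4,4) = 1.
Both groups omitted at once is impossible, so 35 − 1 = 34.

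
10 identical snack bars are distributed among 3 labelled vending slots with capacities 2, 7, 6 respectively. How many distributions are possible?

15

By stars and bars, unrestricted non-negative solutions to x_1+…+x_3 = 10 number C(10+2,2) = 66.
Subtract solutions that violate a single cap (substitute x_i' = x_i − (cap_i+1)): x_1 ≥ 3 gives C(9,2) = 36; x_2 ≥ 8 gives C(4,2) = 6; x_3 ≥ 7 gives C(5,2) = 10. Together 52.
Add back pairs where two caps are both exceeded: 0 + 1 + 0 = 1.
By inclusion–exclusion the count is 66 − 52 + 1 = 15.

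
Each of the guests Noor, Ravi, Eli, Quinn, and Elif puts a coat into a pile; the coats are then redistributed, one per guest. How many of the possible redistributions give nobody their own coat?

Count assignments avoiding every fixed point. For any j of the 5 guests fixed to their own coat, the other 5−j can be arranged in (5−j)! ways.
By inclusion–exclusion this is Σ_{j=0}^{5} (−1)^j C(5,j)·(5−j)!.
Computing: 120 − 120 + 60 − 20 + 5 − 1 = 44.

44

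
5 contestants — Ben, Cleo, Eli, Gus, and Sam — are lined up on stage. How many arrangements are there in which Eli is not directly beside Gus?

Of the 5! = 120 arrangements, those with Eli and Gus adjacent number 2 × 4! = 48 (treat the pair as a block with 2 internal orders).
Complementary counting: 120 − 48 = 72.

72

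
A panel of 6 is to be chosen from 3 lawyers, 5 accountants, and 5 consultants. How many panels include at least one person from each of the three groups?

With no constraint there are C(13,6) = 1716 possible selections.
Selections missing a whole group: no lawyers → C(10,6) = 210; no accountants → C(8,6) = 28; no consultants → C(8,6) = 28.
Add back selections omitting two groups (i.e. drawn from a single group): C(3,6) + C(5,6) + C(5,6) = 0.
By inclusion–exclusion: 1716 − 266 + 0 = 1450.

1450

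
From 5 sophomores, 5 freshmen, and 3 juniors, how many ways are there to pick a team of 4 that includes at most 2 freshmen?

Split by how many freshmen are chosen (0 through 2).
Sum: C(5,0)·C(8,4) + C(5,1)·C(8,3) + C(5,2)·C(8,2) = 70 + 280 + 280 = 630.

630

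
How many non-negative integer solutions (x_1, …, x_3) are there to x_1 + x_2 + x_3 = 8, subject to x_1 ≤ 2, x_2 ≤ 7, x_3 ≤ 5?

17

Ignoring the caps, the number of non-negative solutions to x_1+…+x_3 = 8 is C(10,2) = 45.
Subtract solutions that violate a single cap (substitute x_i' = x_i − (cap_i+1)): x_1 ≥ 3 gives C(7,2) = 21; x_2 ≥ 8 gives C(2,2) = 1; x_3 ≥ 6 gives C(4,2) = 6. Together 28.
No two caps can be exceeded simultaneously, so the pair terms are all 0.
By inclusion–exclusion the count is 45 − 28 + 0 = 17.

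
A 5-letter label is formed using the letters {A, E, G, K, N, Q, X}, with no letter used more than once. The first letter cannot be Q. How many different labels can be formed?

2160

The first letter has 7−1 = 6 choices (anything except Q).
The remaining 4 letters are filled from the other 6 symbols without repetition: 6 × 5 × 4 × 3 = 360.
Total: 6 × 360 = 2160.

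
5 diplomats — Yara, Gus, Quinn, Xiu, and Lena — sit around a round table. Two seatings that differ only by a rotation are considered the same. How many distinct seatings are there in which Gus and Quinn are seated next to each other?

12

Treat {Gus, Quinn} as one unit (2 internal orders) and seat the resulting 4 units around the table: (3)! circular arrangements.
So 2 × (3)! = 2 × 6 = 12.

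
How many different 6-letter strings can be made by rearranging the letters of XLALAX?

90

The 6 letters of XLALAX have repeats: A appearing twice, L appearing twice, and X appearing twice.
Dividing 6! = 720 by 2!·2!·2! = 8 for the repeated letters gives 90.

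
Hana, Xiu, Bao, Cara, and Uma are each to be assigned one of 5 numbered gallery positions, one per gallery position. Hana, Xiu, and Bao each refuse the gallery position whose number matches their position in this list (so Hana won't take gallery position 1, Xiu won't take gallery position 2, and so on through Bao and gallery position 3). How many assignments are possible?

Let Aᵢ (for i ∈ {1, 2, 3}) be the placements that put person i in their forbidden gallery position. Any j of these fix j positions, leaving (5−j)! ways to fill the rest, and there are C(3,j) ways to pick which j.
By inclusion–exclusion, the number of valid placements is Σ_{j=0}^{3} (−1)^j C(3,j)·(5−j)!.
Computing: 120 − 72 + 18 − 2 = 64.

64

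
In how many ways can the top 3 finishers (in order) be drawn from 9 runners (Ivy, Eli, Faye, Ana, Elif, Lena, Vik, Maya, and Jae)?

This is an ordered selection of 3 from 9: P(9,3).
That gives 9 × 8 × 7 = 504.

504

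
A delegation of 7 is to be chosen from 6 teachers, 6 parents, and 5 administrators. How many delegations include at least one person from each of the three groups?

Total 7-person selections from all 17: C(17,7) = 19448.
Subtract selections that omit an entire group: no teachers → C(11,7) = 330; no parents → C(11,7) = 330; no administrators → C(12,7) = 792.
Add back selections omitting two groups (i.e. drawn from a single group): C(6,7) + C(6,7) + C(5,7) = 0.
By inclusion–exclusion: 19448 − 1452 + 0 = 17996.

17996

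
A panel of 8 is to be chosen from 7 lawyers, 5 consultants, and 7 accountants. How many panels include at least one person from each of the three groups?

71589

Total 8-person selections from all 19: C(19,8) = 75582.
Selections missing a whole group: no lawyers → C(12,8) = 495; no consultants → C(14,8) = 3003; no accountants → C(12,8) = 495.
Add back selections omitting two groups (i.e. drawn from a single group): C(7,8) + C(5,8) + C(7,8) = 0.
By inclusion–exclusion: 75582 − 3993 + 0 = 71589.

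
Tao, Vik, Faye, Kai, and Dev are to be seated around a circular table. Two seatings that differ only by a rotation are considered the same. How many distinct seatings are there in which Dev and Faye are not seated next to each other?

Without the restriction there are (4)! = 24 seatings.
Seatings with Dev beside Faye: treat them as a block with 2 internal orders, giving 2 × (3)! = 12.
Subtracting, 24 − 12 = 12.

12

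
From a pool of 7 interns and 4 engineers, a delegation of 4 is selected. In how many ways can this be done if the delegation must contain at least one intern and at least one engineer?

Unrestricted: C(11,4) = 330 ways to pick any 4 of the 11.
Selections missing a whole group: no interns → C(4,4) = 1; no engineers → C(7,4) = 35.
Both groups omitted at once is impossible, so 330 − 36 = 294.

294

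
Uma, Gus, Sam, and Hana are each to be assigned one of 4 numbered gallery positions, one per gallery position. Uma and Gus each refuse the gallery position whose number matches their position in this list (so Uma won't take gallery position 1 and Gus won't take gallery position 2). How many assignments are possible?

Let Aᵢ (for i ∈ {1, 2}) be the placements that put person i in their forbidden gallery position. Any j of these fix j positions, leaving (4−j)! ways to fill the rest, and there are C(2,j) ways to pick which j.
By inclusion–exclusion, the number of valid placements is Σ_{j=0}^{2} (−1)^j C(2,j)·(4−j)!.
Computing: 24 − 12 + 2 = 14.

14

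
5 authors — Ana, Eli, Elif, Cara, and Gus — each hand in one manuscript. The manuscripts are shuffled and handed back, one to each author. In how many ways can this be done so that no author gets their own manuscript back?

Let Aᵢ be the assignments in which author i gets their own manuscript. We want the size of the complement of A₁∪…∪A_5.
By inclusion–exclusion this is Σ_{j=0}^{5} (−1)^j C(5,j)·(5−j)!.
Computing: 120 − 120 + 60 − 20 + 5 − 1 = 44.

44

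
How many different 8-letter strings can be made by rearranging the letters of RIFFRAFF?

840

RIFFRAFF has 8 letters with F appearing 4 times and R appearing twice.
So there are 8! / (4!·2!) = 840 distinguishable arrangements.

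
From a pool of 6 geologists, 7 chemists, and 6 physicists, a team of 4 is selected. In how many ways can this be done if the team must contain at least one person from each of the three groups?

2016

Total 4-person selections from all 19: C(19,4) = 3876.
Selections missing a whole group: no geologists → C(13,4) = 715; no chemists → C(12,4) = 495; no physicists → C(13,4) = 715.
Add back selections omitting two groups (i.e. drawn from a single group): C(6,4) + C(7,4) + C(6,4) = 65.
By inclusion–exclusion: 3876 − 1925 + 65 = 2016.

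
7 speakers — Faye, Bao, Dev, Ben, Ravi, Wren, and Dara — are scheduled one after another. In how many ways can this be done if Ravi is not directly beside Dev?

3600

Of the 7! = 5040 arrangements, those with Ravi and Dev adjacent number 2 × 6! = 1440 (treat the pair as a block with 2 internal orders).
So 5040 − 1440 = 3600 arrangements keep them apart.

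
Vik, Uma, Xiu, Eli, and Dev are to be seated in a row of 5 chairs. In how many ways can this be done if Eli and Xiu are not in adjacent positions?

72

There are 5! = 120 arrangements in all. If Eli and Xiu are adjacent, merging them into one block gives 2·(4)! = 48 arrangements.
Complementary counting: 120 − 48 = 72.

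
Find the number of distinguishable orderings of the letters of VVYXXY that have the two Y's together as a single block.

30

Treat the 2 copies of Y as a single block. The multiset to arrange is then {YY, V, V, X, X}, 5 items in all.
That gives (5)!/(2!·2!) = 30 arrangements.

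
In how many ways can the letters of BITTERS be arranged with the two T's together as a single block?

Treat the 2 copies of T as a single block. The multiset to arrange is then {TT, B, E, I, R, S}, 6 items in all.
All 6 items are distinct, so there are (6)! = 720 arrangements.

720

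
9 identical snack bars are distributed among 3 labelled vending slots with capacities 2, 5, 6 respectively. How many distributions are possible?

Without the upper bounds there are C(11,2) = 55 ways to split 9 among 3 vending slots.
Subtract solutions that violate a single cap (substitute x_i' = x_i − (cap_i+1)): x_1 ≥ 3 gives C(8,2) = 28; x_2 ≥ 6 gives C(5,2) = 10; x_3 ≥ 7 gives C(4,2) = 6. Together 44.
Add back pairs where two caps are both exceeded: 1 + 0 + 0 = 1.
By inclusion–exclusion the count is 55 − 44 + 1 = 12.

12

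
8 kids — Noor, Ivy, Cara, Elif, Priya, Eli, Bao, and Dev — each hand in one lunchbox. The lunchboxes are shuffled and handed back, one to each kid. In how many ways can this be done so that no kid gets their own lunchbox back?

This is the derangement count D_8: permutations of 8 items with no fixed point.
By inclusion–exclusion this is Σ_{j=0}^{8} (−1)^j C(8,j)·(8−j)!.
Computing: 40320 − 40320 + 20160 − 6720 + 1680 − 336 + 56 − 8 + 1 = 14833.

14833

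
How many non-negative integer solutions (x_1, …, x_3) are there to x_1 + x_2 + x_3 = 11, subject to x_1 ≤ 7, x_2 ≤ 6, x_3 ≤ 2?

12

Without the upper bounds there are C(13,2) = 78 ways to split 11 among 3 variables.
Subtract solutions that violate a single cap (substitute x_i' = x_i − (cap_i+1)): x_1 ≥ 8 gives C(5,2) = 10; x_2 ≥ 7 gives C(6,2) = 15; x_3 ≥ 3 gives C(10,2) = 45. Together 70.
Add back pairs where two caps are both exceeded: 0 + 1 + 3 = 4.
By inclusion–exclusion the count is 78 − 70 + 4 = 12.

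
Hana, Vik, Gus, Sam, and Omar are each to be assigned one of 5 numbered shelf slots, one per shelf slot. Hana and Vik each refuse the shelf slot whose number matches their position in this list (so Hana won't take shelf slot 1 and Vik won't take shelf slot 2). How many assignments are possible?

Let Aᵢ (for i ∈ {1, 2}) be the placements that put person i in their forbidden shelf slot. Any j of these fix j positions, leaving (5−j)! ways to fill the rest, and there are C(2,j) ways to pick which j.
By inclusion–exclusion, the number of valid placements is Σ_{j=0}^{2} (−1)^j C(2,j)·(5−j)!.
Computing: 120 − 48 + 6 = 78.

78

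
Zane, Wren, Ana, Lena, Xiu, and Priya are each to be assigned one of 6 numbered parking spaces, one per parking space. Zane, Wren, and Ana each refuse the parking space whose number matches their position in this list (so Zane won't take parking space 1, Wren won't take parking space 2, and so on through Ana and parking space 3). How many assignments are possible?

426

Let Aᵢ (for i ∈ {1, 2, 3}) be the placements that put person i in their forbidden parking space. Any j of these fix j positions, leaving (6−j)! ways to fill the rest, and there are C(3,j) ways to pick which j.
By inclusion–exclusion, the number of valid placements is Σ_{j=0}^{3} (−1)^j C(3,j)·(6−j)!.
Computing: 720 − 360 + 72 − 6 = 426.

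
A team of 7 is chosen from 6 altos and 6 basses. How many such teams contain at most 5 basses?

Split by how many basses are chosen (0 through 5).
Sum: C(6,0)·C(6,7) + C(6,1)·C(6,6) + C(6,2)·C(6,5) + C(6,3)·C(6,4) + C(6,4)·C(6,3) + C(6,5)·C(6,2) = 0 + 6 + 90 + 300 + 300 + 90 = 786.

786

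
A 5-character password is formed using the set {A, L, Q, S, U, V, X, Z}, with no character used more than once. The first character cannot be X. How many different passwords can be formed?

5880

The first character has 8−1 = 7 choices (anything except X).
The remaining 4 characters are filled from the other 7 symbols without repetition: 7 × 6 × 5 × 4 = 840.
Total: 7 × 840 = 5880.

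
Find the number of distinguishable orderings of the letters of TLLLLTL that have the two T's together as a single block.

Treat the 2 copies of T as a single block. The multiset to arrange is then {TT, L, L, L, L, L}, 6 items in all.
That gives (6)!/(5!) = 6 arrangements.

6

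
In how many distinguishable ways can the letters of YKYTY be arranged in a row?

20

YKYTY has 5 letters with Y appearing 3 times.
Dividing 5! = 120 by 3! = 6 for the repeated letters gives 20.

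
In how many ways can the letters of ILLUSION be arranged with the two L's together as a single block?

Treat the 2 copies of L as a single block. The multiset to arrange is then {LL, I, I, N, O, S, U}, 7 items in all.
That gives (7)!/(2!) = 2520 arrangements.

2520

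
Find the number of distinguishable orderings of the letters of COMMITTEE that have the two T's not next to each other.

There are 9!/(2!·2!·2!) = 45360 arrangements of COMMITTEE in total.
If the two T's are adjacent, glue them into one block, leaving 8 items to arrange: (8)!/(2!·2!) = 10080 ways.
Subtracting, 45360 − 10080 = 35280 arrangements keep the T's apart.

35280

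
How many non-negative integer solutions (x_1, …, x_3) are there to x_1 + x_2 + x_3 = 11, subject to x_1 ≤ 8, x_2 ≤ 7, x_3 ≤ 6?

47

Ignoring the caps, the number of non-negative solutions to x_1+…+x_3 = 11 is C(13,2) = 78.
Subtract solutions that violate a single cap (substitute x_i' = x_i − (cap_i+1)): x_1 ≥ 9 gives C(4,2) = 6; x_2 ≥ 8 gives C(5,2) = 10; x_3 ≥ 7 gives C(6,2) = 15. Together 31.
No two caps can be exceeded simultaneously, so the pair terms are all 0.
By inclusion–exclusion the count is 78 − 31 + 0 = 47.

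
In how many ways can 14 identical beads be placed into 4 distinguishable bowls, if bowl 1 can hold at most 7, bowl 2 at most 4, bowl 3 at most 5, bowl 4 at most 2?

31

Ignoring the caps, the number of non-negative solutions to x_1+…+x_4 = 14 is C(17,3) = 680.
Subtract solutions that violate a single cap (substitute x_i' = x_i − (cap_i+1)): x_1 ≥ 8 gives C(9,3) = 84; x_2 ≥ 5 gives C(12,3) = 220; x_3 ≥ 6 gives C(11,3) = 165; x_4 ≥ 3 gives C(14,3) = 364. Together 833.
Add back pairs where two caps are both exceeded: 4 + 1 + 20 + 20 + 84 + 56 = 185.
Subtract triples: 0 + 0 + 0 + 1 = 1.
By inclusion–exclusion the count is 680 − 833 + 185 − 1 = 31.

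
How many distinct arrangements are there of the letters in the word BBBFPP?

60

BBBFPP has 6 letters with B appearing 3 times and P appearing twice.
So there are 6! / (3!·2!) = 60 distinguishable arrangements.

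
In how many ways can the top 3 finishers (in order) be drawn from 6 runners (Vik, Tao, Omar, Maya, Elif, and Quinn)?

120

There are 6 choices for 1st place, 5 for 2nd, and 4 for 3rd.
That gives 6 × 5 × 4 = 120.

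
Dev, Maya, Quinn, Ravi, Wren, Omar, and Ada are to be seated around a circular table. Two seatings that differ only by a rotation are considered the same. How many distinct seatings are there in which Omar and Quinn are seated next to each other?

240

Glue Omar and Quinn into a block (2 internal orders). Seating 6 units around a circle gives (5)! arrangements.
So 2 × (5)! = 2 × 120 = 240.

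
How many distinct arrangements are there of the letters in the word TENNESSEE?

3780

The 9 letters of TENNESSEE have repeats: E appearing 4 times, N appearing twice, and S appearing twice.
So there are 9! / (4!·2!·2!) = 3780 distinguishable arrangements.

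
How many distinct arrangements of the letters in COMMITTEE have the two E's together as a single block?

Treat the 2 copies of E as a single block. The multiset to arrange is then {EE, C, I, M, M, O, T, T}, 8 items in all.
That gives (8)!/(2!·2!) = 10080 arrangements.

10080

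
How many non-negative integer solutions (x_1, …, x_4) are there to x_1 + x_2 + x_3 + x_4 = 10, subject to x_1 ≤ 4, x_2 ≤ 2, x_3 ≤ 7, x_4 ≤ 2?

Without the upper bounds there are C(13,3) = 286 ways to split 10 among 4 variables.
Subtract solutions that violate a single cap (substitute x_i' = x_i − (cap_i+1)): x_1 ≥ 5 gives C(8,3) = 56; x_2 ≥ 3 gives C(10,3) = 120; x_3 ≥ 8 gives C(5,3) = 10; x_4 ≥ 3 gives C(10,3) = 120. Together 306.
Add back pairs where two caps are both exceeded: 10 + 0 + 10 + 0 + 35 + 0 = 55.
By inclusion–exclusion the count is 286 − 306 + 55 = 35.

35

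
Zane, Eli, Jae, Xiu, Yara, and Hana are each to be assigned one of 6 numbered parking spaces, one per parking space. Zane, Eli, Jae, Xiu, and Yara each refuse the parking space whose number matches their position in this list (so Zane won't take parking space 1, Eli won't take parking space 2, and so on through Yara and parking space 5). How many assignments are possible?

Let Aᵢ (for 1 ≤ i ≤ 5) be the placements that put person i in their forbidden parking space. Any j of these fix j positions, leaving (6−j)! ways to fill the rest, and there are C(5,j) ways to pick which j.
By inclusion–exclusion, the number of valid placements is Σ_{j=0}^{5} (−1)^j C(5,j)·(6−j)!.
Computing: 720 − 600 + 240 − 60 + 10 − 1 = 309.

309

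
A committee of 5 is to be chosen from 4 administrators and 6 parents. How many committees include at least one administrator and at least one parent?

246

Unrestricted: C(10,5) = 252 ways to pick any 5 of the 10.
Selections missing a whole group: no administrators → C(6,5) = 6; no parents → C(4,5) = 0.
Both groups omitted at once is impossible, so 252 − 6 = 246.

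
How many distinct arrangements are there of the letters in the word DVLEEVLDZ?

Letter multiplicities in DVLEEVLDZ: D×2, E×2, L×2, V×2, Z×1.
So there are 9! / (2!·2!·2!·2!) = 22680 distinguishable arrangements.

22680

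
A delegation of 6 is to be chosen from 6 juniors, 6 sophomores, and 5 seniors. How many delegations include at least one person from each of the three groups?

10530

Unrestricted: C(17,6) = 12376 ways to pick any 6 of the 17.
Subtract selections that omit an entire group: no juniors → C(11,6) = 462; no sophomores → C(11,6) = 462; no seniors → C(12,6) = 924.
Add back selections omitting two groups (i.e. drawn from a single group): C(6,6) + C(6,6) + C(5,6) = 2.
By inclusion–exclusion: 12376 − 1848 + 2 = 10530.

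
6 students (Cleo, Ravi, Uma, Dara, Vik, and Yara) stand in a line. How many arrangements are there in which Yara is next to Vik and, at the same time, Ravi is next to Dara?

96

Treat {Yara,Vik} as one block (2 orders) and {Ravi,Dara} as another (2 orders).
That leaves 4 units to arrange: 2 × 2 × 4! = 4 × 24 = 96.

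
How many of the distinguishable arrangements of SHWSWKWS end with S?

Fix S in the last position and arrange the remaining 7 letters.
Those 7 letters have S appearing twice and W appearing 3 times, giving (7)!/(3!·2!) = 420.

420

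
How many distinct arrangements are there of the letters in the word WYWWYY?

Letter multiplicities in WYWWYY: W×3, Y×3.
The number of distinct arrangements is 6!/(3!·3!) = 720/36 = 20.

20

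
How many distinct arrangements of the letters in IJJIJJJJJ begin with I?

8

Fix I in the first position and arrange the remaining 8 letters.
Those 8 letters have J appearing 7 times, giving (8)!/(7!) = 8.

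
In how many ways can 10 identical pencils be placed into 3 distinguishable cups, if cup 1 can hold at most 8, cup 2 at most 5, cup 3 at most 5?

Without the upper bounds there are C(12,2) = 66 ways to split 10 among 3 cups.
Subtract solutions that violate a single cap (substitute x_i' = x_i − (cap_i+1)): x_1 ≥ 9 gives C(3,2) = 3; x_2 ≥ 6 gives C(6,2) = 15; x_3 ≥ 6 gives C(6,2) = 15. Together 33.
No two caps can be exceeded simultaneously, so the pair terms are all 0.
By inclusion–exclusion the count is 66 − 33 + 0 = 33.

33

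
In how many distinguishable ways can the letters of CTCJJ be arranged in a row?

The 5 letters of CTCJJ have repeats: C appearing twice and J appearing twice.
So there are 5! / (2!·2!) = 30 distinguishable arrangements.

30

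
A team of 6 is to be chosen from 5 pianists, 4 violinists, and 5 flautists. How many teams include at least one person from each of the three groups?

2625

Unrestricted: C(14,6) = 3003 ways to pick any 6 of the 14.
Selections missing a whole group: no pianists → C(9,6) = 84; no violinists → C(10,6) = 210; no flautists → C(9,6) = 84.
Add back selections omitting two groups (i.e. drawn from a single group): C(5,6) + C(4,6) + C(5,6) = 0.
By inclusion–exclusion: 3003 − 378 + 0 = 2625.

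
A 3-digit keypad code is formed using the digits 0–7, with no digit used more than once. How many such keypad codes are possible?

This is a permutation of 3 out of 8: P(8,3) = 8!/5!.
8 × 7 × 6 = 336.

336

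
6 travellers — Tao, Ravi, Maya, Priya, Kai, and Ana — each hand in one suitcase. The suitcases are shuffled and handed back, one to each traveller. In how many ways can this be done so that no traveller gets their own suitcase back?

Let Aᵢ be the assignments in which traveller i gets their own suitcase. We want the size of the complement of A₁∪…∪A_6.
By inclusion–exclusion this is Σ_{j=0}^{6} (−1)^j C(6,j)·(6−j)!.
Computing: 720 − 720 + 360 − 120 + 30 − 6 + 1 = 265.

265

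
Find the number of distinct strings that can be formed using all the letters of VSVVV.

Letter multiplicities in VSVVV: S×1, V×4.
The number of distinct arrangements is 5!/(4!) = 120/24 = 5.

5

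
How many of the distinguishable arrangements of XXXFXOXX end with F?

With the last slot taken by F, it remains to arrange the other 7 letters (XXXXOXX).
Those 7 letters have X appearing 6 times, giving (7)!/(6!) = 7.

7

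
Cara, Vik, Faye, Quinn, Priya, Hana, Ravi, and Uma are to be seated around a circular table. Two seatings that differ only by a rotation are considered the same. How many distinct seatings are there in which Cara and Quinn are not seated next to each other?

Without the restriction there are (7)! = 5040 seatings.
Those with Cara next to Quinn: fuse the pair into one unit and seat 7 units around a circle — 2·(6)! = 1440.
Subtracting, 5040 − 1440 = 3600.

3600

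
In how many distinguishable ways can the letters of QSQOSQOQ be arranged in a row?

420

QSQOSQOQ has 8 letters with O appearing twice, Q appearing 4 times, and S appearing twice.
So there are 8! / (4!·2!·2!) = 420 distinguishable arrangements.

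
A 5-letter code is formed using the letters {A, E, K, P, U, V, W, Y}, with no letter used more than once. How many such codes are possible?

This is a permutation of 5 out of 8: P(8,5) = 8!/3!.
That product is 8 × 7 × 6 × 5 × 4 = 6720.

6720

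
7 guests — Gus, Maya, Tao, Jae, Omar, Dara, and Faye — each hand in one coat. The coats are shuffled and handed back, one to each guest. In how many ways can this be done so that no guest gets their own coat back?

This is the derangement count D_7: permutations of 7 items with no fixed point.
By inclusion–exclusion this is Σ_{j=0}^{7} (−1)^j C(7,j)·(7−j)!.
Computing: 5040 − 5040 + 2520 − 840 + 210 − 42 + 7 − 1 = 1854.

1854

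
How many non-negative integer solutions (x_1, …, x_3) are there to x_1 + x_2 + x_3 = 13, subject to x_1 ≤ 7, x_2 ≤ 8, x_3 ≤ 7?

48

Without the upper bounds there are C(15,2) = 105 ways to split 13 among 3 variables.
Subtract solutions that violate a single cap (substitute x_i' = x_i − (cap_i+1)): x_1 ≥ 8 gives C(7,2) = 21; x_2 ≥ 9 gives C(6,2) = 15; x_3 ≥ 8 gives C(7,2) = 21. Together 57.
No two caps can be exceeded simultaneously, so the pair terms are all 0.
By inclusion–exclusion the count is 105 − 57 + 0 = 48.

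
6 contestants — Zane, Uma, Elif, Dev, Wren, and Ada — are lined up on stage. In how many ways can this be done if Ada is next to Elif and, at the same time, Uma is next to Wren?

96

Treat {Ada,Elif} as one block (2 orders) and {Uma,Wren} as another (2 orders).
That leaves 4 units to arrange: 2 × 2 × 4! = 4 × 24 = 96.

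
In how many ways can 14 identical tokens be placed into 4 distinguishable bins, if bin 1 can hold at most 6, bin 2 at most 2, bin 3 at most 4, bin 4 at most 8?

Ignoring the caps, the number of non-negative solutions to x_1+…+x_4 = 14 is C(17,3) = 680.
Subtract solutions that violate a single cap (substitute x_i' = x_i − (cap_i+1)): x_1 ≥ 7 gives C(10,3) = 120; x_2 ≥ 3 gives C(14,3) = 364; x_3 ≥ 5 gives C(12,3) = 220; x_4 ≥ 9 gives C(8,3) = 56. Together 760.
Add back pairs where two caps are both exceeded: 35 + 10 + 0 + 84 + 10 + 1 = 140.
By inclusion–exclusion the count is 680 − 760 + 140 = 60.

60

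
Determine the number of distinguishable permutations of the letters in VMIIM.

30

Letter multiplicities in VMIIM: I×2, M×2, V×1.
The number of distinct arrangements is 5!/(2!·2!) = 120/4 = 30.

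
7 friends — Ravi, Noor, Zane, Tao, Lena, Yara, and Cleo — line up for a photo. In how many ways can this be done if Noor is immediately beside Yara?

Treat {Noor, Yara} as a single unit. There are 6 units to order, and the pair itself can be ordered 2 ways.
That gives 2 × 6! = 2 × 720 = 1440.

1440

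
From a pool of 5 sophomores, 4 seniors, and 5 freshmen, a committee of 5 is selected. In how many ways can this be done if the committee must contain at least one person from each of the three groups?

With no constraint there are C(14,5) = 2002 possible selections.
Selections missing a whole group: no sophomores → C(9,5) = 126; no seniors → C(10,5) = 252; no freshmen → C(9,5) = 126.
Add back selections omitting two groups (i.e. drawn from a single group): C(5,5) + C(4,5) + C(5,5) = 2.
By inclusion–exclusion: 2002 − 504 + 2 = 1500.

1500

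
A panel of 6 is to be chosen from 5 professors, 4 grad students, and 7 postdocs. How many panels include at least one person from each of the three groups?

6545

With no constraint there are C(16,6) = 8008 possible selections.
Selections missing a whole group: no professors → C(11,6) = 462; no grad students → C(12,6) = 924; no postdocs → C(9,6) = 84.
Add back selections omitting two groups (i.e. drawn from a single group): C(5,6) + C(4,6) + C(7,6) = 7.
By inclusion–exclusion: 8008 − 1470 + 7 = 6545.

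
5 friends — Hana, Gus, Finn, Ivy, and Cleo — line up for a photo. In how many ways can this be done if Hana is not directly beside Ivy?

Of the 5! = 120 arrangements, those with Hana and Ivy adjacent number 2 × 4! = 48 (treat the pair as a block with 2 internal orders).
Complementary counting: 120 − 48 = 72.

72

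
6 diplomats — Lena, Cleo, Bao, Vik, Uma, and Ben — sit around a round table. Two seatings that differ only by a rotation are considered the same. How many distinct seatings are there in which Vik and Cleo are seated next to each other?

Treat {Vik, Cleo} as one unit (2 internal orders) and seat the resulting 5 units around the table: (4)! circular arrangements.
So 2 × (4)! = 2 × 24 = 48.

48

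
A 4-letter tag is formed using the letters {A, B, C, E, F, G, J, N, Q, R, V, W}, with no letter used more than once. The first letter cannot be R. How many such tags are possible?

10890

The first letter has 12−1 = 11 choices (anything except R).
The remaining 3 letters are filled from the other 11 symbols without repetition: 11 × 10 × 9 = 990.
Total: 11 × 990 = 10890.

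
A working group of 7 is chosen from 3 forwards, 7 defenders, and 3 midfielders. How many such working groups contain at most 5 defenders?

Split by how many defenders are chosen (0 through 5).
Sum: C(7,0)·C(6,7) + C(7,1)·C(6,6) + C(7,2)·C(6,5) + C(7,3)·C(6,4) + C(7,4)·C(6,3) + C(7,5)·C(6,2) = 0 + 7 + 126 + 525 + 700 + 315 = 1673.

1673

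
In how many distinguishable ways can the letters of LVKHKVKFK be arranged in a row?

LVKHKVKFK has 9 letters with K appearing 4 times and V appearing twice.
Dividing 9! = 362880 by 4!·2! = 48 for the repeated letters gives 7560.

7560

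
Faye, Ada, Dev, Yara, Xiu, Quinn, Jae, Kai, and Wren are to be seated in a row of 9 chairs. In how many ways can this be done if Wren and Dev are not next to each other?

282240

There are 9! = 362880 arrangements in all. If Wren and Dev are adjacent, merging them into one block gives 2·(8)! = 80640 arrangements.
So 362880 − 80640 = 282240 arrangements keep them apart.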